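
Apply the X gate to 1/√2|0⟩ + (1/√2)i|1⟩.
(1/√2)i|0⟩ + 1/√2|1⟩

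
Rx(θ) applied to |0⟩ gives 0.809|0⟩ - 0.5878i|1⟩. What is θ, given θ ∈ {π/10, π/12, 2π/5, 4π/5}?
2π/5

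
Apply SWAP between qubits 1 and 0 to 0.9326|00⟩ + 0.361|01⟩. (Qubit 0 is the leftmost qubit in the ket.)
0.9326|00⟩ + 0.361|10⟩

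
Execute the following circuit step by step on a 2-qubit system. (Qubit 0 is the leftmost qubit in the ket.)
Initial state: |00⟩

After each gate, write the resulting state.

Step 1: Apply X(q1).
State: |01⟩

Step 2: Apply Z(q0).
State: |01⟩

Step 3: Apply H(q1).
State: 1/√2|00⟩ - 1/√2|01⟩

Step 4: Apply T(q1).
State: 1/√2|00⟩ + (-1/2 - (1/2)i)|01⟩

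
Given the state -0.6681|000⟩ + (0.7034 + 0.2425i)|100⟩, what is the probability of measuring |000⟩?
0.4464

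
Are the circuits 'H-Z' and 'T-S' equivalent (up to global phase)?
No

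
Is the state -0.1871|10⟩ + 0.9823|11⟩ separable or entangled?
Separable

Writing the state as a|00⟩ + b|01⟩ + c|10⟩ + d|11⟩, it is a product state iff ad − bc = 0.
Here (a, b, c, d) = (0, 0, -0.1871, 0.9823): ad − bc = (0)(0.9823) − (0)(-0.1871) = 0, so the state is separable.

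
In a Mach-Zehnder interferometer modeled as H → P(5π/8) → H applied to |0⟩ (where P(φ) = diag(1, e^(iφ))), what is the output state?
(0.3087 + 0.4619i)|0⟩ + (0.6913 - 0.4619i)|1⟩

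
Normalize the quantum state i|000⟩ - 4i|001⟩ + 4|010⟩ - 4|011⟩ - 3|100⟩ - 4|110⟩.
0.1162i|000⟩ - 0.465i|001⟩ + 0.465|010⟩ - 0.465|011⟩ - 0.3487|100⟩ - 0.465|110⟩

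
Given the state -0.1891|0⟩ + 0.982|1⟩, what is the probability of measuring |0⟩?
0.03576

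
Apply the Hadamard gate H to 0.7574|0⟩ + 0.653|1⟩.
0.9973|0⟩ + 0.07382|1⟩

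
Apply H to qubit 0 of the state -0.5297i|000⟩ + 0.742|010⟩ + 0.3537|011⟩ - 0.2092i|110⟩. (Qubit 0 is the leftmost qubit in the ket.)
-0.3746i|000⟩ + (0.5247 - 0.1479i)|010⟩ + 0.2501|011⟩ - 0.3746i|100⟩ + (0.5247 + 0.1479i)|110⟩ + 0.2501|111⟩

H on qubit 0 mixes each pair of kets that differ only in qubit 0: amplitudes (a, b) of (|…0…⟩, |…1…⟩) become ((a + b)/√2, (a − b)/√2). Kets absent from the input have amplitude 0.
(|000⟩, |100⟩): (a, b) = (-0.5297i, 0) → (-0.3746i, -0.3746i)
(|010⟩, |110⟩): (a, b) = (0.742, -0.2092i) → ((0.5247 - 0.1479i), (0.5247 + 0.1479i))
(|011⟩, |111⟩): (a, b) = (0.3537, 0) → (0.2501, 0.2501)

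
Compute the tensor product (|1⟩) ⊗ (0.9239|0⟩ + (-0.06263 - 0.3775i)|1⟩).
0.9239|10⟩ + (-0.06263 - 0.3775i)|11⟩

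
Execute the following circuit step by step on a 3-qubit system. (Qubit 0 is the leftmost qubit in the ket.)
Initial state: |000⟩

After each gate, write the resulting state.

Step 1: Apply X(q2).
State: |001⟩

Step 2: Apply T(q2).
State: (1/√2 + (1/√2)i)|001⟩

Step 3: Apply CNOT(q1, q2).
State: (1/√2 + (1/√2)i)|001⟩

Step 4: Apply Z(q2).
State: (-1/√2 - (1/√2)i)|001⟩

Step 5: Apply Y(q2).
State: (-1/√2 + (1/√2)i)|000⟩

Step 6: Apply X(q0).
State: (-1/√2 + (1/√2)i)|100⟩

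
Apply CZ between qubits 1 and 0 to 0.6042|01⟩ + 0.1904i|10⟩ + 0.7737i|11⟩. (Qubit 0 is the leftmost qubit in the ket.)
0.6042|01⟩ + 0.1904i|10⟩ - 0.7737i|11⟩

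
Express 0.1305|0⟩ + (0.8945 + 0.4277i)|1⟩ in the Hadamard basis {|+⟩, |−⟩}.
(0.7248 + 0.3024i)|+⟩ + (-0.5402 - 0.3024i)|−⟩

With |ψ⟩ = α|0⟩ + β|1⟩, the Hadamard-basis coefficients are ⟨+|ψ⟩ = (α + β)/√2 and ⟨−|ψ⟩ = (α − β)/√2.
Here α = 0.1305, β = (0.8945 + 0.4277i): (α + β)/√2 = (0.7248 + 0.3024i), (α − β)/√2 = (-0.5402 - 0.3024i).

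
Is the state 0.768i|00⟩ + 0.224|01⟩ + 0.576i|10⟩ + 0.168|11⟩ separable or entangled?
Separable

Writing the state as a|00⟩ + b|01⟩ + c|10⟩ + d|11⟩, it is a product state iff ad − bc = 0.
Here (a, b, c, d) = (0.768i, 0.224, 0.576i, 0.168): ad − bc = (0.768i)(0.168) − (0.224)(0.576i) = 0, so the state is separable.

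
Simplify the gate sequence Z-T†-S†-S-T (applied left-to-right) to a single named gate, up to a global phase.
Z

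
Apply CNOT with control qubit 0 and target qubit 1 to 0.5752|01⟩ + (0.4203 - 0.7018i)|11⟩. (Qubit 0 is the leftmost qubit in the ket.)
0.5752|01⟩ + (0.4203 - 0.7018i)|10⟩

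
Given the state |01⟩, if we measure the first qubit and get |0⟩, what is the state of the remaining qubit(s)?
|1⟩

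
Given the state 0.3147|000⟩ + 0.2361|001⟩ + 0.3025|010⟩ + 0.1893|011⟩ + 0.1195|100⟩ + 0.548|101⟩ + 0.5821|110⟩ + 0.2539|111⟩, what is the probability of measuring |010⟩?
0.09151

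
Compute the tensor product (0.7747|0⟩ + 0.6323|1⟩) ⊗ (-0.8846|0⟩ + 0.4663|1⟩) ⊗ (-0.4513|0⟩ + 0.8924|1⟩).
0.3093|000⟩ - 0.6116|001⟩ - 0.163|010⟩ + 0.3224|011⟩ + 0.2524|100⟩ - 0.4991|101⟩ - 0.1331|110⟩ + 0.2631|111⟩

amp(|b₁b₂…⟩) = product of the factor amplitudes for bits b₁, b₂, …; only kets whose every factor amplitude is nonzero survive.
|000⟩: (0.7747)(-0.8846)(-0.4513) = 0.3093
|001⟩: (0.7747)(-0.8846)(0.8924) = -0.6116
|010⟩: (0.7747)(0.4663)(-0.4513) = -0.163
|011⟩: (0.7747)(0.4663)(0.8924) = 0.3224
|100⟩: (0.6323)(-0.8846)(-0.4513) = 0.2524
|101⟩: (0.6323)(-0.8846)(0.8924) = -0.4991
|110⟩: (0.6323)(0.4663)(-0.4513) = -0.1331
|111⟩: (0.6323)(0.4663)(0.8924) = 0.2631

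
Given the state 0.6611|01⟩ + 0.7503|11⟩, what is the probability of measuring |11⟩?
0.563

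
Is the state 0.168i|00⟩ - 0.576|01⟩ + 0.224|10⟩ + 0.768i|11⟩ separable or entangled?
Separable

Writing the state as a|00⟩ + b|01⟩ + c|10⟩ + d|11⟩, it is a product state iff ad − bc = 0.
Here (a, b, c, d) = (0.168i, -0.576, 0.224, 0.768i): ad − bc = (0.168i)(0.768i) − (-0.576)(0.224) = 0, so the state is separable.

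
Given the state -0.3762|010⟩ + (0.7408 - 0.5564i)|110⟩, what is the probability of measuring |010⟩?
0.1415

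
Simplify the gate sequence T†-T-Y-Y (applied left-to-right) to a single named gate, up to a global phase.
I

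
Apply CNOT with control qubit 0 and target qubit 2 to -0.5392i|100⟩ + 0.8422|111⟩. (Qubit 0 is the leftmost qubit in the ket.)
-0.5392i|101⟩ + 0.8422|110⟩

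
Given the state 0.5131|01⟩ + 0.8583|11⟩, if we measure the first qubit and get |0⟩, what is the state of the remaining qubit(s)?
|1⟩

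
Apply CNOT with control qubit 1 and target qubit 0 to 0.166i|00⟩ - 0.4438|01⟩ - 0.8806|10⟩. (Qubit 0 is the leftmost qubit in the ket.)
0.166i|00⟩ - 0.8806|10⟩ - 0.4438|11⟩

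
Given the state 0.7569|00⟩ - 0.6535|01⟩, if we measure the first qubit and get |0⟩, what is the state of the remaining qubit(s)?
0.7569|0⟩ - 0.6535|1⟩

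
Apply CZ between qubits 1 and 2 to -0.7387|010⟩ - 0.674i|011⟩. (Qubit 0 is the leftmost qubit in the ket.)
-0.7387|010⟩ + 0.674i|011⟩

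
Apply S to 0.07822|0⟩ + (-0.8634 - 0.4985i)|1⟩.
0.07822|0⟩ + (0.4985 - 0.8634i)|1⟩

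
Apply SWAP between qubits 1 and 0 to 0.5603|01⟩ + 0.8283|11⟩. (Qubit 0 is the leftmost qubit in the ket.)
0.5603|10⟩ + 0.8283|11⟩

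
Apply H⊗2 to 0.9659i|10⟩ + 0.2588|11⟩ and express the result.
(0.1294 + 0.483i)|00⟩ + (-0.1294 + 0.483i)|01⟩ + (-0.1294 - 0.483i)|10⟩ + (0.1294 - 0.483i)|11⟩

H⊗2 gives amp(|y⟩) = (1/2) Σ_x (−1)^(x·y) amp(|x⟩), where x·y is the number of positions in which both x and y have a 1.
|00⟩: (0.9659i + 0.2588)/2 = (0.1294 + 0.483i)
|01⟩: (0.9659i - 0.2588)/2 = (-0.1294 + 0.483i)
|10⟩: (-0.9659i - 0.2588)/2 = (-0.1294 - 0.483i)
|11⟩: (-0.9659i + 0.2588)/2 = (0.1294 - 0.483i)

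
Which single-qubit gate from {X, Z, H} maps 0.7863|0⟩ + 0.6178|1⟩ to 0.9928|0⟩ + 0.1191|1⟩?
H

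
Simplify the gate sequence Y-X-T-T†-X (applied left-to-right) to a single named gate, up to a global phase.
Y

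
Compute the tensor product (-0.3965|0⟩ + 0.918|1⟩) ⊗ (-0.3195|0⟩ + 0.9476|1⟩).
0.1267|00⟩ - 0.3757|01⟩ - 0.2933|10⟩ + 0.8699|11⟩

amp(|b₁b₂…⟩) = product of the factor amplitudes for bits b₁, b₂, …; only kets whose every factor amplitude is nonzero survive.
|00⟩: (-0.3965)(-0.3195) = 0.1267
|01⟩: (-0.3965)(0.9476) = -0.3757
|10⟩: (0.918)(-0.3195) = -0.2933
|11⟩: (0.918)(0.9476) = 0.8699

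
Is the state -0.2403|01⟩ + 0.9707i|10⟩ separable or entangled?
Entangled

Writing the state as a|00⟩ + b|01⟩ + c|10⟩ + d|11⟩, it is a product state iff ad − bc = 0.
Here (a, b, c, d) = (0, -0.2403, 0.9707i, 0): ad − bc = (0)(0) − (-0.2403)(0.9707i) = 0.2333i ≠ 0, so the state is entangled.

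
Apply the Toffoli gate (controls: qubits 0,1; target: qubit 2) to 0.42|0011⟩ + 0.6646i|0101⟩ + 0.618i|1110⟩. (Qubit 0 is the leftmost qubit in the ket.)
0.42|0011⟩ + 0.6646i|0101⟩ + 0.618i|1100⟩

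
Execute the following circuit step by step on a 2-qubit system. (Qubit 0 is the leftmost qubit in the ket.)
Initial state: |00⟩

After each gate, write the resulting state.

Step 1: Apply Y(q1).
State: i|01⟩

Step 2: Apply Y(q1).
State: |00⟩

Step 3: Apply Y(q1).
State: i|01⟩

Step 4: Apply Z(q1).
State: -i|01⟩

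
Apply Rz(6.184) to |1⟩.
(-0.9988 + 0.04957i)|1⟩

Rz(6.184) = [[e^(−iθ/2), 0], [0, e^(iθ/2)]] with e^(±iθ/2) = cos(θ/2) ± i·sin(θ/2); θ = 6.184, cos(θ/2) ≈ -0.998771, sin(θ/2) ≈ 0.0495723.
With a = amp(|0⟩) = 0 and b = amp(|1⟩) = 1:
new amp(|0⟩) = (-0.998771 - 0.0495723i)·a = 0
new amp(|1⟩) = (-0.998771 + 0.0495723i)·b = (-0.9988 + 0.04957i)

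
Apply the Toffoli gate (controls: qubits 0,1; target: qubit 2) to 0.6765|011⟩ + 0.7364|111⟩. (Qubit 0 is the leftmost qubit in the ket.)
0.6765|011⟩ + 0.7364|110⟩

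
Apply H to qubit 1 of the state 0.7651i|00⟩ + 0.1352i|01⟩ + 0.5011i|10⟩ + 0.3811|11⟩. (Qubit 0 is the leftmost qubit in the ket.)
0.6366i|00⟩ + 0.4454i|01⟩ + (0.2695 + 0.3543i)|10⟩ + (-0.2695 + 0.3543i)|11⟩

H on qubit 1 mixes each pair of kets that differ only in qubit 1: amplitudes (a, b) of (|…0…⟩, |…1…⟩) become ((a + b)/√2, (a − b)/√2). Kets absent from the input have amplitude 0.
(|00⟩, |01⟩): (a, b) = (0.7651i, 0.1352i) → (0.6366i, 0.4454i)
(|10⟩, |11⟩): (a, b) = (0.5011i, 0.3811) → ((0.2695 + 0.3543i), (-0.2695 + 0.3543i))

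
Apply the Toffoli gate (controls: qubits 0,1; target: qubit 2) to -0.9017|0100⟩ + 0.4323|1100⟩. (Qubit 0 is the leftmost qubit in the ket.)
-0.9017|0100⟩ + 0.4323|1110⟩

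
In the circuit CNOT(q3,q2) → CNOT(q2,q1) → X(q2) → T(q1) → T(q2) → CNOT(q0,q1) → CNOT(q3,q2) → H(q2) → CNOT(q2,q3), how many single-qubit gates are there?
4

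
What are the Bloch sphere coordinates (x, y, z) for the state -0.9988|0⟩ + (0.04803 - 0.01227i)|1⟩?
(-0.09594, 0.02451, 0.9951)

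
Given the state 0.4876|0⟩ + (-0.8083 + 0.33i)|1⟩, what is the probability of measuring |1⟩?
0.7622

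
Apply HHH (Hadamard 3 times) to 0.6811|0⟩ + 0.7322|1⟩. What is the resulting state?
0.9994|0⟩ - 0.03613|1⟩

H² = I, so H^3 = H: a single Hadamard. With (a, b) = (0.6811, 0.7322), H gives ((a + b)/√2, (a − b)/√2) = (0.9994, -0.03613).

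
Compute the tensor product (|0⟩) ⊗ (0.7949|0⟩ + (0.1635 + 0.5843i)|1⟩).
0.7949|00⟩ + (0.1635 + 0.5843i)|01⟩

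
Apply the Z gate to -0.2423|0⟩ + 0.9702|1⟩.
-0.2423|0⟩ - 0.9702|1⟩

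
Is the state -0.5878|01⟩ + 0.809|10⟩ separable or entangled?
Entangled

Writing the state as a|00⟩ + b|01⟩ + c|10⟩ + d|11⟩, it is a product state iff ad − bc = 0.
Here (a, b, c, d) = (0, -0.5878, 0.809, 0): ad − bc = (0)(0) − (-0.5878)(0.809) = 0.4755 ≠ 0, so the state is entangled.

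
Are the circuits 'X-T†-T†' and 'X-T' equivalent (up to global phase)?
No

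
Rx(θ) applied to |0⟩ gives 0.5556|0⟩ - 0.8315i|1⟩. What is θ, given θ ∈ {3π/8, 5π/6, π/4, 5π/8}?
5π/8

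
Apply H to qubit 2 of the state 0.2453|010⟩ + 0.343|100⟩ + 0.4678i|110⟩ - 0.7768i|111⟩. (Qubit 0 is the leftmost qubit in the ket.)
0.1735|010⟩ + 0.1735|011⟩ + 0.2425|100⟩ + 0.2425|101⟩ - 0.2185i|110⟩ + 0.8801i|111⟩

H on qubit 2 mixes each pair of kets that differ only in qubit 2: amplitudes (a, b) of (|…0…⟩, |…1…⟩) become ((a + b)/√2, (a − b)/√2). Kets absent from the input have amplitude 0.
(|010⟩, |011⟩): (a, b) = (0.2453, 0) → (0.1735, 0.1735)
(|100⟩, |101⟩): (a, b) = (0.343, 0) → (0.2425, 0.2425)
(|110⟩, |111⟩): (a, b) = (0.4678i, -0.7768i) → (-0.2185i, 0.8801i)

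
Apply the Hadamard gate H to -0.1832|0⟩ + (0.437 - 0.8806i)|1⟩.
(0.1795 - 0.6227i)|0⟩ + (-0.4385 + 0.6227i)|1⟩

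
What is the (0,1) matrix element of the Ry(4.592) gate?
-0.7484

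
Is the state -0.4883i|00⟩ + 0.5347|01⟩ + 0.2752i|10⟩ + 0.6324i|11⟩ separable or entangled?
Entangled

Writing the state as a|00⟩ + b|01⟩ + c|10⟩ + d|11⟩, it is a product state iff ad − bc = 0.
Here (a, b, c, d) = (-0.4883i, 0.5347, 0.2752i, 0.6324i): ad − bc = (-0.4883i)(0.6324i) − (0.5347)(0.2752i) = (0.3088 - 0.1471i) ≠ 0, so the state is entangled.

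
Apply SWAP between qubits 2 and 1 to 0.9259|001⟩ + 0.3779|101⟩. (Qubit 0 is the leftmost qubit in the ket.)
0.9259|010⟩ + 0.3779|110⟩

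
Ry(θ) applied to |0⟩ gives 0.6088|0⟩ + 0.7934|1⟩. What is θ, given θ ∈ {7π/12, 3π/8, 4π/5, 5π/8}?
7π/12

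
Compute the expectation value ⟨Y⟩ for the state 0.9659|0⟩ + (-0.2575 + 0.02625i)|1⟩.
0.05071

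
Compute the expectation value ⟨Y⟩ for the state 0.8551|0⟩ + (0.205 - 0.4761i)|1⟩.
-0.8142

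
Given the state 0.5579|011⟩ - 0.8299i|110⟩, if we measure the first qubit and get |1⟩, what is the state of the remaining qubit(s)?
-i|10⟩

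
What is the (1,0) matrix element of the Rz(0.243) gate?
0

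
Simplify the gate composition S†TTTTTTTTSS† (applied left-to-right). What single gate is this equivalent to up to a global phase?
S†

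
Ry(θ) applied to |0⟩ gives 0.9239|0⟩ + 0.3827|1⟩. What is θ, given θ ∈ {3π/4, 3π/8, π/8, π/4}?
π/4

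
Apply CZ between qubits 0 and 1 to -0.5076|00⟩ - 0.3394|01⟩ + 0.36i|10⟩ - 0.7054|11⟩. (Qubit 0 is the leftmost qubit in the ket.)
-0.5076|00⟩ - 0.3394|01⟩ + 0.36i|10⟩ + 0.7054|11⟩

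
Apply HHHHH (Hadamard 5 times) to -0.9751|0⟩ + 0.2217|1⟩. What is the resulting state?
-0.5327|0⟩ - 0.8463|1⟩

H² = I, so H^5 = H: a single Hadamard. With (a, b) = (-0.9751, 0.2217), H gives ((a + b)/√2, (a − b)/√2) = (-0.5327, -0.8463).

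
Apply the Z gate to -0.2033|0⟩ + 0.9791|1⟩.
-0.2033|0⟩ - 0.9791|1⟩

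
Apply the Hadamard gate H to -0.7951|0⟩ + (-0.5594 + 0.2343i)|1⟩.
(-0.9578 + 0.1657i)|0⟩ + (-0.1667 - 0.1657i)|1⟩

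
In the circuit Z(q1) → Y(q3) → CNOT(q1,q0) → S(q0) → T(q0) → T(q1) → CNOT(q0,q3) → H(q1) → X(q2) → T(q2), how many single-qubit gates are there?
8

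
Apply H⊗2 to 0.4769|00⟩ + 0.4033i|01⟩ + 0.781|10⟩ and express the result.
(0.629 + 0.2017i)|00⟩ + (0.629 - 0.2017i)|01⟩ + (-0.1521 + 0.2017i)|10⟩ + (-0.1521 - 0.2017i)|11⟩

H⊗2 gives amp(|y⟩) = (1/2) Σ_x (−1)^(x·y) amp(|x⟩), where x·y is the number of positions in which both x and y have a 1.
|00⟩: (0.4769 + 0.4033i + 0.781)/2 = (0.629 + 0.2017i)
|01⟩: (0.4769 - 0.4033i + 0.781)/2 = (0.629 - 0.2017i)
|10⟩: (0.4769 + 0.4033i - 0.781)/2 = (-0.1521 + 0.2017i)
|11⟩: (0.4769 - 0.4033i - 0.781)/2 = (-0.1521 - 0.2017i)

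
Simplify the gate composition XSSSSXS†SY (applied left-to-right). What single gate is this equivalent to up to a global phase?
Y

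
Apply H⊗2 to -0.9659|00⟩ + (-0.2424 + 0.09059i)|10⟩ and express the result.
(-0.6042 + 0.0453i)|00⟩ + (-0.6042 + 0.0453i)|01⟩ + (-0.3618 - 0.0453i)|10⟩ + (-0.3618 - 0.0453i)|11⟩

H⊗2 gives amp(|y⟩) = (1/2) Σ_x (−1)^(x·y) amp(|x⟩), where x·y is the number of positions in which both x and y have a 1.
|00⟩: (-0.9659 + (-0.2424 + 0.09059i))/2 = (-0.6042 + 0.0453i)
|01⟩: (-0.9659 + (-0.2424 + 0.09059i))/2 = (-0.6042 + 0.0453i)
|10⟩: (-0.9659 - (-0.2424 + 0.09059i))/2 = (-0.3618 - 0.0453i)
|11⟩: (-0.9659 - (-0.2424 + 0.09059i))/2 = (-0.3618 - 0.0453i)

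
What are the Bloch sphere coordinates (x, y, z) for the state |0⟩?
(0, 0, 1)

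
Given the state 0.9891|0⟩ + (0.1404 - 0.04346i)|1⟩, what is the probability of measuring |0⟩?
0.9783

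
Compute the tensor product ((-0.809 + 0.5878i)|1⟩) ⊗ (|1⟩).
(-0.809 + 0.5878i)|11⟩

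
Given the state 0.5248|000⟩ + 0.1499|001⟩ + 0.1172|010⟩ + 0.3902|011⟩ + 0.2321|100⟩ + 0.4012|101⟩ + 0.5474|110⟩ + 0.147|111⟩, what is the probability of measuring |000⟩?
0.2754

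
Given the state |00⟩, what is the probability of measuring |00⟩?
1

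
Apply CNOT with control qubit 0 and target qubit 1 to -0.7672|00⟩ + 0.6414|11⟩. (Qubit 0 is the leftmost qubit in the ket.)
-0.7672|00⟩ + 0.6414|10⟩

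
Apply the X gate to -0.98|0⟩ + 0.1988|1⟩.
0.1988|0⟩ - 0.98|1⟩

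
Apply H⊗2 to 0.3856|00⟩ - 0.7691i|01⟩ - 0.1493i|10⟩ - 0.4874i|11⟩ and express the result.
(0.1928 - 0.7029i)|00⟩ + (0.1928 + 0.5536i)|01⟩ + (0.1928 - 0.0662i)|10⟩ + (0.1928 + 0.2155i)|11⟩

H⊗2 gives amp(|y⟩) = (1/2) Σ_x (−1)^(x·y) amp(|x⟩), where x·y is the number of positions in which both x and y have a 1.
|00⟩: (0.3856 - 0.7691i - 0.1493i - 0.4874i)/2 = (0.1928 - 0.7029i)
|01⟩: (0.3856 + 0.7691i - 0.1493i + 0.4874i)/2 = (0.1928 + 0.5536i)
|10⟩: (0.3856 - 0.7691i + 0.1493i + 0.4874i)/2 = (0.1928 - 0.0662i)
|11⟩: (0.3856 + 0.7691i + 0.1493i - 0.4874i)/2 = (0.1928 + 0.2155i)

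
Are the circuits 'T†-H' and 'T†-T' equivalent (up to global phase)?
No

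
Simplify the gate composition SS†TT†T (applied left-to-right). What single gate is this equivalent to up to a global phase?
T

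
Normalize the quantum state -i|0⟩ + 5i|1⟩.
-0.1961i|0⟩ + 0.9806i|1⟩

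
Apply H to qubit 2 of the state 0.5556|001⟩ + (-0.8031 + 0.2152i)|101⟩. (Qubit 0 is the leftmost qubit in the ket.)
0.3929|000⟩ - 0.3929|001⟩ + (-0.5679 + 0.1522i)|100⟩ + (0.5679 - 0.1522i)|101⟩

H on qubit 2 mixes each pair of kets that differ only in qubit 2: amplitudes (a, b) of (|…0…⟩, |…1…⟩) become ((a + b)/√2, (a − b)/√2). Kets absent from the input have amplitude 0.
(|000⟩, |001⟩): (a, b) = (0, 0.5556) → (0.3929, -0.3929)
(|100⟩, |101⟩): (a, b) = (0, (-0.8031 + 0.2152i)) → ((-0.5679 + 0.1522i), (0.5679 - 0.1522i))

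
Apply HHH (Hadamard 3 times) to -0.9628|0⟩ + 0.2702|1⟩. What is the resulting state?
-0.4897|0⟩ - 0.8719|1⟩

H² = I, so H^3 = H: a single Hadamard. With (a, b) = (-0.9628, 0.2702), H gives ((a + b)/√2, (a − b)/√2) = (-0.4897, -0.8719).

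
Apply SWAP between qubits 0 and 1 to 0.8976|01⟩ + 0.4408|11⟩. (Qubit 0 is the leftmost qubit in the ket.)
0.8976|10⟩ + 0.4408|11⟩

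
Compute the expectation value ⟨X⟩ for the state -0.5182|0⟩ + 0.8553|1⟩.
-0.8864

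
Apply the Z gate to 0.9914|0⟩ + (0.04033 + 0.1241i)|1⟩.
0.9914|0⟩ + (-0.04033 - 0.1241i)|1⟩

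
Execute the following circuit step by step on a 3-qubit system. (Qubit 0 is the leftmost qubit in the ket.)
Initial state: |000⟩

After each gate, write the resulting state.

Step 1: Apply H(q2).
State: 1/√2|000⟩ + 1/√2|001⟩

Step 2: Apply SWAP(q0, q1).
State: 1/√2|000⟩ + 1/√2|001⟩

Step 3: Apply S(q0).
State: 1/√2|000⟩ + 1/√2|001⟩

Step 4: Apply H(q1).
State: 1/2|000⟩ + 1/2|001⟩ + 1/2|010⟩ + 1/2|011⟩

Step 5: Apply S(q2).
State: 1/2|000⟩ + (1/2)i|001⟩ + 1/2|010⟩ + (1/2)i|011⟩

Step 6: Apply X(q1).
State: 1/2|000⟩ + (1/2)i|001⟩ + 1/2|010⟩ + (1/2)i|011⟩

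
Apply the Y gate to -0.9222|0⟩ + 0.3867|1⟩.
-0.3867i|0⟩ - 0.9222i|1⟩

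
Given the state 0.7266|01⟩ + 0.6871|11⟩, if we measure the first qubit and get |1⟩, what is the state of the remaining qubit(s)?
|1⟩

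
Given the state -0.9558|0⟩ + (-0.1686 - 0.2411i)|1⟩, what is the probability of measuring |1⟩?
0.08656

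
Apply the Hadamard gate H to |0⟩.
1/√2|0⟩ + 1/√2|1⟩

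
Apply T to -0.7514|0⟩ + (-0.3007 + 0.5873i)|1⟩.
-0.7514|0⟩ + (-0.6279 + 0.2027i)|1⟩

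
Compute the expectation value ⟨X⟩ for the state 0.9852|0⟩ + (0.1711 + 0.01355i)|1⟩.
0.3371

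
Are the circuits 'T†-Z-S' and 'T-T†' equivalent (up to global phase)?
No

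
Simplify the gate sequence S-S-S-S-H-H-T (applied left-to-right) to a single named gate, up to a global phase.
T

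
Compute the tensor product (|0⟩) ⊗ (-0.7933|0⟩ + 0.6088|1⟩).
-0.7933|00⟩ + 0.6088|01⟩

amp(|b₁b₂…⟩) = product of the factor amplitudes for bits b₁, b₂, …; only kets whose every factor amplitude is nonzero survive.
|00⟩: (1)(-0.7933) = -0.7933
|01⟩: (1)(0.6088) = 0.6088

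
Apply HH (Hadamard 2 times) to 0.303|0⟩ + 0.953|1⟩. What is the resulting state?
0.303|0⟩ + 0.953|1⟩

H² = I, so an even number of Hadamards cancels: H^2 = I and the state is unchanged.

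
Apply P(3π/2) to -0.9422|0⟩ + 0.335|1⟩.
-0.9422|0⟩ - 0.335i|1⟩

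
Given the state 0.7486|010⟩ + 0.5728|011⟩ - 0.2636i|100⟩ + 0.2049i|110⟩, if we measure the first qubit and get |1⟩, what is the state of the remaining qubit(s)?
-0.7895i|00⟩ + 0.6137i|10⟩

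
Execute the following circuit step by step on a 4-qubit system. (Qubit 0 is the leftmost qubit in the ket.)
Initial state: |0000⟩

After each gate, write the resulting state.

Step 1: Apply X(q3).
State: |0001⟩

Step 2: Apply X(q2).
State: |0011⟩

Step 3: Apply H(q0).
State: 1/√2|0011⟩ + 1/√2|1011⟩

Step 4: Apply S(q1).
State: 1/√2|0011⟩ + 1/√2|1011⟩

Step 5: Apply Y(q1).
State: (1/√2)i|0111⟩ + (1/√2)i|1111⟩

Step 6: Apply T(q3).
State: (-1/2 + (1/2)i)|0111⟩ + (-1/2 + (1/2)i)|1111⟩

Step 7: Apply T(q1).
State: -1/√2|0111⟩ - 1/√2|1111⟩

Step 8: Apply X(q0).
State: -1/√2|0111⟩ - 1/√2|1111⟩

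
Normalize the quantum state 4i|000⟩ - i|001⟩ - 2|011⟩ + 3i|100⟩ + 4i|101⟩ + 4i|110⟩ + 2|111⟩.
0.4924i|000⟩ - 0.1231i|001⟩ - 0.2462|011⟩ + 0.3693i|100⟩ + 0.4924i|101⟩ + 0.4924i|110⟩ + 0.2462|111⟩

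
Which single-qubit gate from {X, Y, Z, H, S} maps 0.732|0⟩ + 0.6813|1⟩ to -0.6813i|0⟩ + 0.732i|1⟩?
Y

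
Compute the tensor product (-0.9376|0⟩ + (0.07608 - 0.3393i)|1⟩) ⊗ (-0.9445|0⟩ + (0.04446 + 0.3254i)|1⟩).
0.8856|00⟩ + (-0.04169 - 0.3051i)|01⟩ + (-0.07186 + 0.3205i)|10⟩ + (0.1138 + 0.009671i)|11⟩

amp(|b₁b₂…⟩) = product of the factor amplitudes for bits b₁, b₂, …; only kets whose every factor amplitude is nonzero survive.
|00⟩: (-0.9376)(-0.9445) = 0.8856
|01⟩: (-0.9376)(0.04446 + 0.3254i) = (-0.04169 - 0.3051i)
|10⟩: (0.07608 - 0.3393i)(-0.9445) = (-0.07186 + 0.3205i)
|11⟩: (0.07608 - 0.3393i)(0.04446 + 0.3254i) = (0.1138 + 0.009671i)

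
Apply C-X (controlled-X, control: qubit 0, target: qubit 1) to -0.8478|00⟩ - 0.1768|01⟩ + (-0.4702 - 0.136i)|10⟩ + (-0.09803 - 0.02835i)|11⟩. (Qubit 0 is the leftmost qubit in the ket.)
-0.8478|00⟩ - 0.1768|01⟩ + (-0.09803 - 0.02835i)|10⟩ + (-0.4702 - 0.136i)|11⟩

C-X leaves the control-|0⟩ kets |00⟩, |01⟩ unchanged and applies X to qubit 1 on the control-|1⟩ pair (|10⟩, |11⟩).
X = [[0, 1], [1, 0]].
With a = amp(|10⟩) = (-0.4702 - 0.136i) and b = amp(|11⟩) = (-0.09803 - 0.02835i):
new amp(|10⟩) = (1)·b = (-0.09803 - 0.02835i)
new amp(|11⟩) = (1)·a = (-0.4702 - 0.136i)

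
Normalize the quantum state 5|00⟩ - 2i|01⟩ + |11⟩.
0.9129|00⟩ - 0.3651i|01⟩ + 0.1826|11⟩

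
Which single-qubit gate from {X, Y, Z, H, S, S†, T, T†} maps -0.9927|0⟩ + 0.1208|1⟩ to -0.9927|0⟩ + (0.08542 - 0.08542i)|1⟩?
T†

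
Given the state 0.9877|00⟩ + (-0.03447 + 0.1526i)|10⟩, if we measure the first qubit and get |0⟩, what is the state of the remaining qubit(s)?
|0⟩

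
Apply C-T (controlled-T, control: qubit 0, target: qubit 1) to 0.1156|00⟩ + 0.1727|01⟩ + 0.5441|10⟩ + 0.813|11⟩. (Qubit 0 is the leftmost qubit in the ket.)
0.1156|00⟩ + 0.1727|01⟩ + 0.5441|10⟩ + (0.5749 + 0.5749i)|11⟩

C-T leaves the control-|0⟩ kets |00⟩, |01⟩ unchanged and applies T to qubit 1 on the control-|1⟩ pair (|10⟩, |11⟩).
T = [[1, 0], [0, (1/√2 + (1/√2)i)]].
With a = amp(|10⟩) = 0.5441 and b = amp(|11⟩) = 0.813:
new amp(|10⟩) = (1)·a = 0.5441
new amp(|11⟩) = (1/√2 + (1/√2)i)·b = (0.5749 + 0.5749i)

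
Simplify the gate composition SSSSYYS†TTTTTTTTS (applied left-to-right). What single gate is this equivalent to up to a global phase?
I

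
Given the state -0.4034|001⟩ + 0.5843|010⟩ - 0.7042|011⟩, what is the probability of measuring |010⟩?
0.3414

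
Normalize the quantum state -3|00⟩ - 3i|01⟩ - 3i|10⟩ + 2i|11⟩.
-0.5388|00⟩ - 0.5388i|01⟩ - 0.5388i|10⟩ + 0.3592i|11⟩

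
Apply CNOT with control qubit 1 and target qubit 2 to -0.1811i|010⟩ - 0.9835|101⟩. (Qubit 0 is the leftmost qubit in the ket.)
-0.1811i|011⟩ - 0.9835|101⟩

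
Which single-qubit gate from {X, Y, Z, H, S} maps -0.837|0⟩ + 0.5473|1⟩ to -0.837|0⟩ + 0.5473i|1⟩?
S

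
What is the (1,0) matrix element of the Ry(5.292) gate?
0.4756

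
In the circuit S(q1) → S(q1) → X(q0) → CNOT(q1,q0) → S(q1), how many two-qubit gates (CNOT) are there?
1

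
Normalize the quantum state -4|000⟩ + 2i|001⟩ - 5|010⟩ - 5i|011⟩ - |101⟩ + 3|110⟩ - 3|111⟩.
-0.424|000⟩ + 0.212i|001⟩ - 0.53|010⟩ - 0.53i|011⟩ - 0.106|101⟩ + 0.318|110⟩ - 0.318|111⟩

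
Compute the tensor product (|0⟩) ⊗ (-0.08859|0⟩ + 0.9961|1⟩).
-0.08859|00⟩ + 0.9961|01⟩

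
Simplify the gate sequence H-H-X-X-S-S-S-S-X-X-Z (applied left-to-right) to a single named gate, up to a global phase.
Z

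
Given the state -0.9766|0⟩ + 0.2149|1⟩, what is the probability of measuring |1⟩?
0.04618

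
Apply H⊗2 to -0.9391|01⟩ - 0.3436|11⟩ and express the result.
-0.6414|00⟩ + 0.6414|01⟩ - 0.2978|10⟩ + 0.2978|11⟩

H⊗2 gives amp(|y⟩) = (1/2) Σ_x (−1)^(x·y) amp(|x⟩), where x·y is the number of positions in which both x and y have a 1.
|00⟩: (-0.9391 - 0.3436)/2 = -0.6414
|01⟩: (0.9391 + 0.3436)/2 = 0.6414
|10⟩: (-0.9391 + 0.3436)/2 = -0.2978
|11⟩: (0.9391 - 0.3436)/2 = 0.2978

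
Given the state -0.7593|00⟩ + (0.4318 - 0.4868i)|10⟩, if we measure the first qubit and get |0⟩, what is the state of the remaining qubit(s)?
-|0⟩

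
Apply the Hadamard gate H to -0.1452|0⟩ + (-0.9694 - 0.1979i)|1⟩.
(-0.7881 - 0.1399i)|0⟩ + (0.5828 + 0.1399i)|1⟩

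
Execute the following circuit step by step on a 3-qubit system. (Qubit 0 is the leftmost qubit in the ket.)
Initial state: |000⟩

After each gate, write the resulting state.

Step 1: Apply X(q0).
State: |100⟩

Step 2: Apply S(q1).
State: |100⟩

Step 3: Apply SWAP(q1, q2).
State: |100⟩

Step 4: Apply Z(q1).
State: |100⟩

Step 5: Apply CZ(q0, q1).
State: |100⟩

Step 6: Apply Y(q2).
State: i|101⟩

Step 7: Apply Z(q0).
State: -i|101⟩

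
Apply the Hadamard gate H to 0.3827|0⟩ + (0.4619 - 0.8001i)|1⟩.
(0.5972 - 0.5658i)|0⟩ + (-0.056 + 0.5658i)|1⟩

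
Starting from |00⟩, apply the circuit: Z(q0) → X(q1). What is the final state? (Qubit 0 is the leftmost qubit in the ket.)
|01⟩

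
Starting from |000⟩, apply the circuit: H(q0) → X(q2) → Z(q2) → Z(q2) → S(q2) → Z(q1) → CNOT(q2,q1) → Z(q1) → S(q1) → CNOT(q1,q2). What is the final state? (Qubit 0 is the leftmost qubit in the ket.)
1/√2|010⟩ + 1/√2|110⟩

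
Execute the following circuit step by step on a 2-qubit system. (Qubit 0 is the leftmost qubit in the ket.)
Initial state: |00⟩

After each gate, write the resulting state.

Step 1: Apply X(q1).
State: |01⟩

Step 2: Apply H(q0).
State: 1/√2|01⟩ + 1/√2|11⟩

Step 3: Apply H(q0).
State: |01⟩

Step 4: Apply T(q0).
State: |01⟩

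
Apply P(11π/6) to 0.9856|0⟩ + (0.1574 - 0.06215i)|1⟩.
0.9856|0⟩ + (0.1052 - 0.1325i)|1⟩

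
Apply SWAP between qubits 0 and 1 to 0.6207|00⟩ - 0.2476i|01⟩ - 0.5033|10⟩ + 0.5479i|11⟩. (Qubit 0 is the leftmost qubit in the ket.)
0.6207|00⟩ - 0.5033|01⟩ - 0.2476i|10⟩ + 0.5479i|11⟩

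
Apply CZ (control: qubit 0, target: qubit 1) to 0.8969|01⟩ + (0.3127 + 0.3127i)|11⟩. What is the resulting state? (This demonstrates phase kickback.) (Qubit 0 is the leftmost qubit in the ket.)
0.8969|01⟩ + (-0.3127 - 0.3127i)|11⟩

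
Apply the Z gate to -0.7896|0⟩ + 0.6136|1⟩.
-0.7896|0⟩ - 0.6136|1⟩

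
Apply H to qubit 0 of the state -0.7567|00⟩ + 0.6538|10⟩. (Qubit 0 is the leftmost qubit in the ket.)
-0.07276|00⟩ - 0.9974|10⟩

H on qubit 0 mixes each pair of kets that differ only in qubit 0: amplitudes (a, b) of (|…0…⟩, |…1…⟩) become ((a + b)/√2, (a − b)/√2). Kets absent from the input have amplitude 0.
(|00⟩, |10⟩): (a, b) = (-0.7567, 0.6538) → (-0.07276, -0.9974)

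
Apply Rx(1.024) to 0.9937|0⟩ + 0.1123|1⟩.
(0.8663 - 0.05502i)|0⟩ + (0.0979 - 0.4868i)|1⟩

Rx(1.024) = [[cos(θ/2), −i·sin(θ/2)], [−i·sin(θ/2), cos(θ/2)]]; θ = 1.024, cos(θ/2) ≈ 0.871766, sin(θ/2) ≈ 0.489922.
With a = amp(|0⟩) = 0.9937 and b = amp(|1⟩) = 0.1123:
new amp(|0⟩) = (0.871766)·a + (-0.489922i)·b = (0.8663 - 0.05502i)
new amp(|1⟩) = (-0.489922i)·a + (0.871766)·b = (0.0979 - 0.4868i)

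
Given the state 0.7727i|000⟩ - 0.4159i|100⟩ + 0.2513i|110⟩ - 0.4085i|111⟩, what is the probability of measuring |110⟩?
0.06315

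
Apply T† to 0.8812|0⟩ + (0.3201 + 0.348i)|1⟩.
0.8812|0⟩ + (0.4724 + 0.01973i)|1⟩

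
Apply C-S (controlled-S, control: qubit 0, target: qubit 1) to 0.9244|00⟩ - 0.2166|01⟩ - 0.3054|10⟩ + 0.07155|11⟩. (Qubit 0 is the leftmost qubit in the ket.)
0.9244|00⟩ - 0.2166|01⟩ - 0.3054|10⟩ + 0.07155i|11⟩

C-S leaves the control-|0⟩ kets |00⟩, |01⟩ unchanged and applies S to qubit 1 on the control-|1⟩ pair (|10⟩, |11⟩).
S = [[1, 0], [0, i]].
With a = amp(|10⟩) = -0.3054 and b = amp(|11⟩) = 0.07155:
new amp(|10⟩) = (1)·a = -0.3054
new amp(|11⟩) = (i)·b = 0.07155i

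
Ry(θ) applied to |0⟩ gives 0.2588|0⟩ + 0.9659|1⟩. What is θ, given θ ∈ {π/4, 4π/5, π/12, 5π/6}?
5π/6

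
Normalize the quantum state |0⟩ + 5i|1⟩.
0.1961|0⟩ + 0.9806i|1⟩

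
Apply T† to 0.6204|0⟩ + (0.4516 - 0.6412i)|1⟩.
0.6204|0⟩ + (-0.1341 - 0.7727i)|1⟩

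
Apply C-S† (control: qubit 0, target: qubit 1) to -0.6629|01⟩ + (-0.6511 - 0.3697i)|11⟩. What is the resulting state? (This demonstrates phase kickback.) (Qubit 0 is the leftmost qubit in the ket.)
-0.6629|01⟩ + (-0.3697 + 0.6511i)|11⟩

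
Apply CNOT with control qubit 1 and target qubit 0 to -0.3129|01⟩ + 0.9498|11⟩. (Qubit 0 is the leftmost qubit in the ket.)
0.9498|01⟩ - 0.3129|11⟩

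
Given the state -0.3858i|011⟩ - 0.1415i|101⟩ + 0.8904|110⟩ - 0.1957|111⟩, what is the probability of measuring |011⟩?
0.1488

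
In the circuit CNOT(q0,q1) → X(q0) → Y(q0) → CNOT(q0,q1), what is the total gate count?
4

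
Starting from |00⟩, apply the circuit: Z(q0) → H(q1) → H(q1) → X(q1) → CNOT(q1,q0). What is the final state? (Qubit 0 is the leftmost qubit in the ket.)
|11⟩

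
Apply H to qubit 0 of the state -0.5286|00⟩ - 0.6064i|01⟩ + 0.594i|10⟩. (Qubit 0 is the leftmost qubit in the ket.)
(-0.3738 + 0.42i)|00⟩ - 0.4288i|01⟩ + (-0.3738 - 0.42i)|10⟩ - 0.4288i|11⟩

H on qubit 0 mixes each pair of kets that differ only in qubit 0: amplitudes (a, b) of (|…0…⟩, |…1…⟩) become ((a + b)/√2, (a − b)/√2). Kets absent from the input have amplitude 0.
(|00⟩, |10⟩): (a, b) = (-0.5286, 0.594i) → ((-0.3738 + 0.42i), (-0.3738 - 0.42i))
(|01⟩, |11⟩): (a, b) = (-0.6064i, 0) → (-0.4288i, -0.4288i)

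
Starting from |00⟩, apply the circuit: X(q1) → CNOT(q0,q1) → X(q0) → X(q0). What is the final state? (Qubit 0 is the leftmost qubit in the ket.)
|01⟩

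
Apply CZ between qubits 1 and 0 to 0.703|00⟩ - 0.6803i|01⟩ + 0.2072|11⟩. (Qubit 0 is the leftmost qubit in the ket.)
0.703|00⟩ - 0.6803i|01⟩ - 0.2072|11⟩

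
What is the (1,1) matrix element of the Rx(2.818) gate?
0.1611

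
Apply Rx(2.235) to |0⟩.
0.4379|0⟩ - 0.899i|1⟩

Rx(2.235) = [[cos(θ/2), −i·sin(θ/2)], [−i·sin(θ/2), cos(θ/2)]]; θ = 2.235, cos(θ/2) ≈ 0.437931, sin(θ/2) ≈ 0.899008.
With a = amp(|0⟩) = 1 and b = amp(|1⟩) = 0:
new amp(|0⟩) = (0.437931)·a + (-0.899008i)·b = 0.4379
new amp(|1⟩) = (-0.899008i)·a + (0.437931)·b = -0.899i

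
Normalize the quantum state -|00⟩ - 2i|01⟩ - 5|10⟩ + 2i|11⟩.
-0.1715|00⟩ - 0.343i|01⟩ - 0.8575|10⟩ + 0.343i|11⟩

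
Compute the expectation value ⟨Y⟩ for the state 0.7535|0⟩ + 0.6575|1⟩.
0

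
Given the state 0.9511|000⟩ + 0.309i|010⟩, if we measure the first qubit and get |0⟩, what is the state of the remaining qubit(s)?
0.9511|00⟩ + 0.309i|10⟩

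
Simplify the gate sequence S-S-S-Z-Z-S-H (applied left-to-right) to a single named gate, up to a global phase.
H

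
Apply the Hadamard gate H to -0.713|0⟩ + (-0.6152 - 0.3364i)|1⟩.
(-0.9392 - 0.2379i)|0⟩ + (-0.06916 + 0.2379i)|1⟩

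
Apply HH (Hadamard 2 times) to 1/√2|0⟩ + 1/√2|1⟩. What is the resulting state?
1/√2|0⟩ + 1/√2|1⟩

H² = I, so an even number of Hadamards cancels: H^2 = I and the state is unchanged.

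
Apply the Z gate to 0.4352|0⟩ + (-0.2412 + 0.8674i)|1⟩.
0.4352|0⟩ + (0.2412 - 0.8674i)|1⟩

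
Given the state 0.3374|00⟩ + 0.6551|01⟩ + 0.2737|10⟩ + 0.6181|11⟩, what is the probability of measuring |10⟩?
0.07491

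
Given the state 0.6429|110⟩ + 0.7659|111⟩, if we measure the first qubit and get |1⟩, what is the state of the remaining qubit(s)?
0.6429|10⟩ + 0.7659|11⟩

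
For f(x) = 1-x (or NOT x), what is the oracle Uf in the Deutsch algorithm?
CNOT followed by I ⊗ X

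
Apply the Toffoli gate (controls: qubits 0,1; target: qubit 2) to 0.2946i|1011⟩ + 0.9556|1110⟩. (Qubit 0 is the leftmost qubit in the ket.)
0.2946i|1011⟩ + 0.9556|1100⟩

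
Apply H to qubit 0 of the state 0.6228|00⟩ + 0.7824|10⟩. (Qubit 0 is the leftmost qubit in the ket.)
0.9936|00⟩ - 0.1129|10⟩

H on qubit 0 mixes each pair of kets that differ only in qubit 0: amplitudes (a, b) of (|…0…⟩, |…1…⟩) become ((a + b)/√2, (a − b)/√2). Kets absent from the input have amplitude 0.
(|00⟩, |10⟩): (a, b) = (0.6228, 0.7824) → (0.9936, -0.1129)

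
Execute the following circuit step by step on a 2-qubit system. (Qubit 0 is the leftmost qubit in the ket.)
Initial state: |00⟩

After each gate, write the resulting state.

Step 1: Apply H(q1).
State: 1/√2|00⟩ + 1/√2|01⟩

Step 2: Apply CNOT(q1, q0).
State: 1/√2|00⟩ + 1/√2|11⟩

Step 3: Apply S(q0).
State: 1/√2|00⟩ + (1/√2)i|11⟩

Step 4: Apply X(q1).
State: 1/√2|01⟩ + (1/√2)i|10⟩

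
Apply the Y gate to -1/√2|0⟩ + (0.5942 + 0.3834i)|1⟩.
(0.3834 - 0.5942i)|0⟩ - (1/√2)i|1⟩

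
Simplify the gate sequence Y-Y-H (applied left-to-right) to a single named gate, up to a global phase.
H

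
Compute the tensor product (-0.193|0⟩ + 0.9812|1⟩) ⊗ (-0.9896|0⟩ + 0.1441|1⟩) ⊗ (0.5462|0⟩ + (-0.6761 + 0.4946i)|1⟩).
0.1043|000⟩ + (-0.1291 + 0.09447i)|001⟩ - 0.01519|010⟩ + (0.0188 - 0.01376i)|011⟩ - 0.5304|100⟩ + (0.6565 - 0.4803i)|101⟩ + 0.07723|110⟩ + (-0.09559 + 0.06993i)|111⟩

amp(|b₁b₂…⟩) = product of the factor amplitudes for bits b₁, b₂, …; only kets whose every factor amplitude is nonzero survive.
|000⟩: (-0.193)(-0.9896)(0.5462) = 0.1043
|001⟩: (-0.193)(-0.9896)(-0.6761 + 0.4946i) = (-0.1291 + 0.09447i)
|010⟩: (-0.193)(0.1441)(0.5462) = -0.01519
|011⟩: (-0.193)(0.1441)(-0.6761 + 0.4946i) = (0.0188 - 0.01376i)
|100⟩: (0.9812)(-0.9896)(0.5462) = -0.5304
|101⟩: (0.9812)(-0.9896)(-0.6761 + 0.4946i) = (0.6565 - 0.4803i)
|110⟩: (0.9812)(0.1441)(0.5462) = 0.07723
|111⟩: (0.9812)(0.1441)(-0.6761 + 0.4946i) = (-0.09559 + 0.06993i)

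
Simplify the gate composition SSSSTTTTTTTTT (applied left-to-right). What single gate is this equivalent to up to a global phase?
T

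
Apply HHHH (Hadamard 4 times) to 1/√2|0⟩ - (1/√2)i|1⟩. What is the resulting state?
1/√2|0⟩ - (1/√2)i|1⟩

H² = I, so an even number of Hadamards cancels: H^4 = I and the state is unchanged.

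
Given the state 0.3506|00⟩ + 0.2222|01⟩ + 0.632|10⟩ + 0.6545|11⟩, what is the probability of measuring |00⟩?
0.1229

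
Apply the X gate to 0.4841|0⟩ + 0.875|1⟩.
0.875|0⟩ + 0.4841|1⟩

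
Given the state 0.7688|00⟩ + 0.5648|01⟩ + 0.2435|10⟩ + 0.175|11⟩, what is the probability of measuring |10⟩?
0.05929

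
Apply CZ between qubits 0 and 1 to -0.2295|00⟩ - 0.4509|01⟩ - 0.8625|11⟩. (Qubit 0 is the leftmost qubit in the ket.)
-0.2295|00⟩ - 0.4509|01⟩ + 0.8625|11⟩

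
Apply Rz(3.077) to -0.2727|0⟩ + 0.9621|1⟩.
(-0.008806 + 0.2726i)|0⟩ + (0.03107 + 0.9616i)|1⟩

Rz(3.077) = [[e^(−iθ/2), 0], [0, e^(iθ/2)]] with e^(±iθ/2) = cos(θ/2) ± i·sin(θ/2); θ = 3.077, cos(θ/2) ≈ 0.0322907, sin(θ/2) ≈ 0.999479.
With a = amp(|0⟩) = -0.2727 and b = amp(|1⟩) = 0.9621:
new amp(|0⟩) = (0.0322907 - 0.999479i)·a = (-0.008806 + 0.2726i)
new amp(|1⟩) = (0.0322907 + 0.999479i)·b = (0.03107 + 0.9616i)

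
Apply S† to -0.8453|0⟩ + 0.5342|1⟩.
-0.8453|0⟩ - 0.5342i|1⟩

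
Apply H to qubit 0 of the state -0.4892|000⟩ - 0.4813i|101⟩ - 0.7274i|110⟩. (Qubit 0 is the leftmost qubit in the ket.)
-0.3459|000⟩ - 0.3403i|001⟩ - 0.5143i|010⟩ - 0.3459|100⟩ + 0.3403i|101⟩ + 0.5143i|110⟩

H on qubit 0 mixes each pair of kets that differ only in qubit 0: amplitudes (a, b) of (|…0…⟩, |…1…⟩) become ((a + b)/√2, (a − b)/√2). Kets absent from the input have amplitude 0.
(|000⟩, |100⟩): (a, b) = (-0.4892, 0) → (-0.3459, -0.3459)
(|001⟩, |101⟩): (a, b) = (0, -0.4813i) → (-0.3403i, 0.3403i)
(|010⟩, |110⟩): (a, b) = (0, -0.7274i) → (-0.5143i, 0.5143i)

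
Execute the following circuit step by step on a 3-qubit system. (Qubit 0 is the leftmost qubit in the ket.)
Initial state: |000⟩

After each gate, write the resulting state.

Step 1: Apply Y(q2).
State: i|001⟩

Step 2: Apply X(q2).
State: i|000⟩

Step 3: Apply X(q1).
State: i|010⟩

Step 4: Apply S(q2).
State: i|010⟩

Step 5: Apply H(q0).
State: (1/√2)i|010⟩ + (1/√2)i|110⟩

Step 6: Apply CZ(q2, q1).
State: (1/√2)i|010⟩ + (1/√2)i|110⟩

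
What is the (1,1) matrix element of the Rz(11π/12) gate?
(0.1305 + 0.9914i)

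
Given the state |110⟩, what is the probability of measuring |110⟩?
1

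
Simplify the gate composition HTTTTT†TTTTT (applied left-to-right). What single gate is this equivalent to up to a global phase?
H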